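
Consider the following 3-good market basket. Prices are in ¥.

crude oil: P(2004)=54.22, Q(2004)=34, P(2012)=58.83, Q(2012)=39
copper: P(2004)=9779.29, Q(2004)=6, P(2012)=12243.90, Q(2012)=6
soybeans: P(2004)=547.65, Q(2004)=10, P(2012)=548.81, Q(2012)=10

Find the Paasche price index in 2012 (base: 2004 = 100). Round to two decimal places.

Paasche price index uses current-period quantities as weights.
ΣP(2012)·Q(2012) = 58.83×39 + 12243.90×6 + 548.81×10 = 2294.37 + 73463.4 + 5488.1 = 81245.87
ΣP(2004)·Q(2012) = 54.22×39 + 9779.29×6 + 547.65×10 = 2114.58 + 58675.74 + 5476.5 = 66266.82
Index = 81245.87 / 66266.82 × 100 = 122.6041

122.60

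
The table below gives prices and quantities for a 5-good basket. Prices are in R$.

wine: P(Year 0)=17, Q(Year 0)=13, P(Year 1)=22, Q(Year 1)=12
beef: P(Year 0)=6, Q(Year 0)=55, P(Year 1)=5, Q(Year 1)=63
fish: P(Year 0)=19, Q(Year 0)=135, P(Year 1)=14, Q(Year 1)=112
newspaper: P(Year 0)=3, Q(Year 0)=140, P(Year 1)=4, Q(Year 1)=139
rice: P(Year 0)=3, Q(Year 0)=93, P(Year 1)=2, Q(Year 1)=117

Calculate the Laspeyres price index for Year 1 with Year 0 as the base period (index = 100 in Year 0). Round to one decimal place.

Laspeyres price index uses base-period quantities as weights.
ΣP(Year 1)·Q(Year 0) = 22×13 + 5×55 + 14×135 + 4×140 + 2×93 = 286 + 275 + 1890 + 560 + 186 = 3197
ΣP(Year 0)·Q(Year 0) = 17×13 + 6×55 + 19×135 + 3×140 + 3×93 = 221 + 330 + 2565 + 420 + 279 = 3815
Index = 3197 / 3815 × 100 = 83.8008

83.8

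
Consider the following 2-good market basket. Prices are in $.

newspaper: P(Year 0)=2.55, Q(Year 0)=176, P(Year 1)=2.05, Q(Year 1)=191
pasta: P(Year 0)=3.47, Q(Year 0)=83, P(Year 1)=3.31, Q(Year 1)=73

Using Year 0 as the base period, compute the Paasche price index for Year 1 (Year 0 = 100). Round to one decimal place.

Paasche price index uses current-period quantities as weights.
ΣP(Year 1)·Q(Year 1) = 2.05×191 + 3.31×73 = 391.55 + 241.63 = 633.18
ΣP(Year 0)·Q(Year 1) = 2.55×191 + 3.47×73 = 487.05 + 253.31 = 740.36
Index = 633.18 / 740.36 × 100 = 85.5233

85.5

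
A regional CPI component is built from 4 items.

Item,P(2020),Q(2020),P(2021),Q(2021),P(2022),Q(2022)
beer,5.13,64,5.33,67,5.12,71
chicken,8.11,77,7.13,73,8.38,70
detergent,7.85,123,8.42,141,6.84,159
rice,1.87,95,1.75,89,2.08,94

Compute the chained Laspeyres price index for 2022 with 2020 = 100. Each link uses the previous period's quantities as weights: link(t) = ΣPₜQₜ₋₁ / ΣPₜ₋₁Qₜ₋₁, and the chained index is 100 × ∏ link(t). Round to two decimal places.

94.59

Link 2020→2021:
ΣP(2021)Q(2020) = 5.33×64 + 7.13×77 + 8.42×123 + 1.75×95 = 341.12 + 549.01 + 1035.66 + 166.25 = 2092.04
ΣP(2020)Q(2020) = 5.13×64 + 8.11×77 + 7.85×123 + 1.87×95 = 328.32 + 624.47 + 965.55 + 177.65 = 2095.99
link = 2092.04/2095.99 = 0.998115
Link 2021→2022:
ΣP(2022)Q(2021) = 5.12×67 + 8.38×73 + 6.84×141 + 2.08×89 = 343.04 + 611.74 + 964.44 + 185.12 = 2104.34
ΣP(2021)Q(2021) = 5.33×67 + 7.13×73 + 8.42×141 + 1.75×89 = 357.11 + 520.49 + 1187.22 + 155.75 = 2220.57
link = 2104.34/2220.57 = 0.947658
Chained index = 100 × 0.998115 × 0.947658 = 94.5872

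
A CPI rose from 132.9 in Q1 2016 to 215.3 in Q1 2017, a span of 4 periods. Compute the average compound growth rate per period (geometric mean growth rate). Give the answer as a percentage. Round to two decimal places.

12.82%

Growth factor = (215.3/132.9)^(1/4) = (1.620015)^(1/4) = 1.128184
Growth rate = 1.128184 − 1 = 0.128184 = 12.8184%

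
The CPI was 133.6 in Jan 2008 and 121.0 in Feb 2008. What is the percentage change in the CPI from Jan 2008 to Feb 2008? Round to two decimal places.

Change = (121.0 − 133.6) / 133.6 × 100
       = -12.6 / 133.6 × 100 = -9.4311%

-9.43%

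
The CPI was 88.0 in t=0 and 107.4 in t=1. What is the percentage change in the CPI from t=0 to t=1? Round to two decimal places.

22.05%

Change = (107.4 − 88.0) / 88.0 × 100
       = 19.4 / 88.0 × 100 = 22.0455%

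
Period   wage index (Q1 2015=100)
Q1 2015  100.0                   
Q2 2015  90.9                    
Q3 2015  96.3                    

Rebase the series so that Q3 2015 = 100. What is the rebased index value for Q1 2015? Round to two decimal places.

Rebased(Q1 2015) = 100.0 / 96.3 × 100 = 103.8422

103.84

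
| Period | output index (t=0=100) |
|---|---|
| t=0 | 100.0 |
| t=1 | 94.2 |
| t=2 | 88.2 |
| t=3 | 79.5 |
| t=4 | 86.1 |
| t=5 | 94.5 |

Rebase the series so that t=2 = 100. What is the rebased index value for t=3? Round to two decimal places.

Rebased(t=3) = 79.5 / 88.2 × 100 = 90.1361

90.14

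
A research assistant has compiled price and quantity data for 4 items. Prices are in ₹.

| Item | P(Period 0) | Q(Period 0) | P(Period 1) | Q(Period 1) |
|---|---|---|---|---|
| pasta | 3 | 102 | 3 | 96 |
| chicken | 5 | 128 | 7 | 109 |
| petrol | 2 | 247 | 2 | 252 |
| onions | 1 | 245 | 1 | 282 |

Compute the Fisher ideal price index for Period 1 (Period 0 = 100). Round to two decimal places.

114.33

Laspeyres component (base-period weights):
ΣP(Period 1)Q(Period 0) = 3×102 + 7×128 + 2×247 + 1×245 = 306 + 896 + 494 + 245 = 1941
ΣP(Period 0)Q(Period 0) = 3×102 + 5×128 + 2×247 + 1×245 = 306 + 640 + 494 + 245 = 1685
L = 1941 / 1685 × 100 = 115.1929
Paasche component (current-period weights):
ΣP(Period 1)Q(Period 1) = 3×96 + 7×109 + 2×252 + 1×282 = 288 + 763 + 504 + 282 = 1837
ΣP(Period 0)Q(Period 1) = 3×96 + 5×109 + 2×252 + 1×282 = 288 + 545 + 504 + 282 = 1619
P = 1837 / 1619 × 100 = 113.4651
Fisher = √(L × P) = √(115.1929 × 113.4651) = 114.3257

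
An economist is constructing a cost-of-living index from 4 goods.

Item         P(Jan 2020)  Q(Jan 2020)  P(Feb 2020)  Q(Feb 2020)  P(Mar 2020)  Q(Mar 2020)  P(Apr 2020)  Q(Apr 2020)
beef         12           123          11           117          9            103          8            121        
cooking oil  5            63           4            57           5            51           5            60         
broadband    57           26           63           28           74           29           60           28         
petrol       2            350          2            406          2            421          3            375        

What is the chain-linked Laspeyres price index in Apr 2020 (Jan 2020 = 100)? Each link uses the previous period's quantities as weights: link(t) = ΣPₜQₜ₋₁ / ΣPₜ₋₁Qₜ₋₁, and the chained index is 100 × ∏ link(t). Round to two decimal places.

100.26

Link Jan 2020→Feb 2020:
ΣP(Feb 2020)Q(Jan 2020) = 11×123 + 4×63 + 63×26 + 2×350 = 1353 + 252 + 1638 + 700 = 3943
ΣP(Jan 2020)Q(Jan 2020) = 12×123 + 5×63 + 57×26 + 2×350 = 1476 + 315 + 1482 + 700 = 3973
link = 3943/3973 = 0.992449
Link Feb 2020→Mar 2020:
ΣP(Mar 2020)Q(Feb 2020) = 9×117 + 5×57 + 74×28 + 2×406 = 1053 + 285 + 2072 + 812 = 4222
ΣP(Feb 2020)Q(Feb 2020) = 11×117 + 4×57 + 63×28 + 2×406 = 1287 + 228 + 1764 + 812 = 4091
link = 4222/4091 = 1.032022
Link Mar 2020→Apr 2020:
ΣP(Apr 2020)Q(Mar 2020) = 8×103 + 5×51 + 60×29 + 3×421 = 824 + 255 + 1740 + 1263 = 4082
ΣP(Mar 2020)Q(Mar 2020) = 9×103 + 5×51 + 74×29 + 2×421 = 927 + 255 + 2146 + 842 = 4170
link = 4082/4170 = 0.978897
Chained index = 100 × 0.992449 × 1.032022 × 0.978897 = 100.2614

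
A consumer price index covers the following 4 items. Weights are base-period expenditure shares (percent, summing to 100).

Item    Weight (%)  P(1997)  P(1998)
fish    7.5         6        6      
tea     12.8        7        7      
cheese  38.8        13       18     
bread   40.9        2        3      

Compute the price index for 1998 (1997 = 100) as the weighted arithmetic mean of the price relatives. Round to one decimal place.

135.4

fish: 7.5 × (6/6) = 7.5 × 1.000000 = 7.5000
tea: 12.8 × (7/7) = 12.8 × 1.000000 = 12.8000
cheese: 38.8 × (18/13) = 38.8 × 1.384615 = 53.7231
bread: 40.9 × (3/2) = 40.9 × 1.500000 = 61.3500
Index = Σ wᵢ·(p₁ᵢ/p₀ᵢ) = 7.5000 + 12.8000 + 53.7231 + 61.3500 = 135.3731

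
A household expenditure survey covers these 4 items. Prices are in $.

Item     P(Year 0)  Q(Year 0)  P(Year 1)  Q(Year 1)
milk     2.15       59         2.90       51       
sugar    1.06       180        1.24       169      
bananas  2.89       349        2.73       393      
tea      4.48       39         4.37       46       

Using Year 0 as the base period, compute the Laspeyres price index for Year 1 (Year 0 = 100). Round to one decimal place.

101.1

Laspeyres price index uses base-period quantities as weights.
ΣP(Year 1)·Q(Year 0) = 2.90×59 + 1.24×180 + 2.73×349 + 4.37×39 = 171.1 + 223.2 + 952.77 + 170.43 = 1517.5
ΣP(Year 0)·Q(Year 0) = 2.15×59 + 1.06×180 + 2.89×349 + 4.48×39 = 126.85 + 190.8 + 1008.61 + 174.72 = 1500.98
Index = 1517.5 / 1500.98 × 100 = 101.1006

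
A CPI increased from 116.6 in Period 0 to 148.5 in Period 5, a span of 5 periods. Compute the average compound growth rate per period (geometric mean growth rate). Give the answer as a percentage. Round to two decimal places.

4.96%

Growth factor = (148.5/116.6)^(1/5) = (1.273585)^(1/5) = 1.049556
Growth rate = 1.049556 − 1 = 0.049556 = 4.9556%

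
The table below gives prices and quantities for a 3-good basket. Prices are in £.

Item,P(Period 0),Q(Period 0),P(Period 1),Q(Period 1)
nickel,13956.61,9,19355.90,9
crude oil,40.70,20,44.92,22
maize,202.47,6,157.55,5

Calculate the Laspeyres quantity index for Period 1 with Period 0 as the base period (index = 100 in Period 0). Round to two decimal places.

99.91

Laspeyres quantity index uses base-period prices as weights.
ΣP(Period 0)·Q(Period 1) = 13956.61×9 + 40.70×22 + 202.47×5 = 125609.49 + 895.4 + 1012.35 = 127517.24
ΣP(Period 0)·Q(Period 0) = 13956.61×9 + 40.70×20 + 202.47×6 = 125609.49 + 814 + 1214.82 = 127638.31
Index = 127517.24 / 127638.31 × 100 = 99.9051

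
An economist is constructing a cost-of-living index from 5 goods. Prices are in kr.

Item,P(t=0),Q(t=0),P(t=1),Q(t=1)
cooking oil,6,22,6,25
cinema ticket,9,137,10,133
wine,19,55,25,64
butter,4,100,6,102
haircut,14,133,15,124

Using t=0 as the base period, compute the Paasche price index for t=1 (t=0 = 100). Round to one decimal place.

Paasche price index uses current-period quantities as weights.
ΣP(t=1)·Q(t=1) = 6×25 + 10×133 + 25×64 + 6×102 + 15×124 = 150 + 1330 + 1600 + 612 + 1860 = 5552
ΣP(t=0)·Q(t=1) = 6×25 + 9×133 + 19×64 + 4×102 + 14×124 = 150 + 1197 + 1216 + 408 + 1736 = 4707
Index = 5552 / 4707 × 100 = 117.9520

118.0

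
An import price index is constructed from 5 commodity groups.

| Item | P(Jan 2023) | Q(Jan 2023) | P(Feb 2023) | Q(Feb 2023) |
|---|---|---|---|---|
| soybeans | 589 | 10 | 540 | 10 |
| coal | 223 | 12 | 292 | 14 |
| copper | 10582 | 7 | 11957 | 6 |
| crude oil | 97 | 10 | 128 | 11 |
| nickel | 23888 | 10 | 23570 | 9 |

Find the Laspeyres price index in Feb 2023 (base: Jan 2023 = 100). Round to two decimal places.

Laspeyres price index uses base-period quantities as weights.
ΣP(Feb 2023)·Q(Jan 2023) = 540×10 + 292×12 + 11957×7 + 128×10 + 23570×10 = 5400 + 3504 + 83699 + 1280 + 235700 = 329583
ΣP(Jan 2023)·Q(Jan 2023) = 589×10 + 223×12 + 10582×7 + 97×10 + 23888×10 = 5890 + 2676 + 74074 + 970 + 238880 = 322490
Index = 329583 / 322490 × 100 = 102.1994

102.20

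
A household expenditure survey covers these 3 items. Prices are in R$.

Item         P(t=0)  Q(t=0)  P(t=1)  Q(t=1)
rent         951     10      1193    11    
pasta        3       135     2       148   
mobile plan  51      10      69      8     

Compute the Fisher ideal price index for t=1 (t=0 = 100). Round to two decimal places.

Laspeyres component (base-period weights):
ΣP(t=1)Q(t=0) = 1193×10 + 2×135 + 69×10 = 11930 + 270 + 690 = 12890
ΣP(t=0)Q(t=0) = 951×10 + 3×135 + 51×10 = 9510 + 405 + 510 = 10425
L = 12890 / 10425 × 100 = 123.6451
Paasche component (current-period weights):
ΣP(t=1)Q(t=1) = 1193×11 + 2×148 + 69×8 = 13123 + 296 + 552 = 13971
ΣP(t=0)Q(t=1) = 951×11 + 3×148 + 51×8 = 10461 + 444 + 408 = 11313
P = 13971 / 11313 × 100 = 123.4951
Fisher = √(L × P) = √(123.6451 × 123.4951) = 123.5701

123.57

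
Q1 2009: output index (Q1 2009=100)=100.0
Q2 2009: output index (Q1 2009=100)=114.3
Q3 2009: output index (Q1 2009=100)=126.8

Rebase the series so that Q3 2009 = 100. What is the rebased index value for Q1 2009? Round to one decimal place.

Rebased(Q1 2009) = 100.0 / 126.8 × 100 = 78.8644

78.9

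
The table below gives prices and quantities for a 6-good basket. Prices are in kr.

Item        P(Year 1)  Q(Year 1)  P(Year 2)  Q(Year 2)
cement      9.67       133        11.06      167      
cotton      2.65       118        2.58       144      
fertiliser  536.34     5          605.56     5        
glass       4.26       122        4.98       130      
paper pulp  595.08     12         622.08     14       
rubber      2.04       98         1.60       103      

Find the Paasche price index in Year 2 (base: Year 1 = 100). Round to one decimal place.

Paasche price index uses current-period quantities as weights.
ΣP(Year 2)·Q(Year 2) = 11.06×167 + 2.58×144 + 605.56×5 + 4.98×130 + 622.08×14 + 1.60×103 = 1847.02 + 371.52 + 3027.8 + 647.4 + 8709.12 + 164.8 = 14767.66
ΣP(Year 1)·Q(Year 2) = 9.67×167 + 2.65×144 + 536.34×5 + 4.26×130 + 595.08×14 + 2.04×103 = 1614.89 + 381.6 + 2681.7 + 553.8 + 8331.12 + 210.12 = 13773.23
Index = 14767.66 / 13773.23 × 100 = 107.2200

107.2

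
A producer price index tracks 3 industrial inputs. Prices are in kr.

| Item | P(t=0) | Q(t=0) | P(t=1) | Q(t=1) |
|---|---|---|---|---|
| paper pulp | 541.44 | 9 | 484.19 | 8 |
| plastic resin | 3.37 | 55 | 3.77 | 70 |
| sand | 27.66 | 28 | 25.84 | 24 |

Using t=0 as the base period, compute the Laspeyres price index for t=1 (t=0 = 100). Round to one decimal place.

Laspeyres price index uses base-period quantities as weights.
ΣP(t=1)·Q(t=0) = 484.19×9 + 3.77×55 + 25.84×28 = 4357.71 + 207.35 + 723.52 = 5288.58
ΣP(t=0)·Q(t=0) = 541.44×9 + 3.37×55 + 27.66×28 = 4872.96 + 185.35 + 774.48 = 5832.79
Index = 5288.58 / 5832.79 × 100 = 90.6698

90.7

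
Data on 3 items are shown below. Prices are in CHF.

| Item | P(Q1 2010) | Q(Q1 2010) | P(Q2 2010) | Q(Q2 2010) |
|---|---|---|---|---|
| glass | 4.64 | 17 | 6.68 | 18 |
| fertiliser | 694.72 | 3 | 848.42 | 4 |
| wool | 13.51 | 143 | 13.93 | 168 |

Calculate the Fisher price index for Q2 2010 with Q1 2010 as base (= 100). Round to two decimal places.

113.82

Laspeyres component (base-period weights):
ΣP(Q2 2010)Q(Q1 2010) = 6.68×17 + 848.42×3 + 13.93×143 = 113.56 + 2545.26 + 1991.99 = 4650.81
ΣP(Q1 2010)Q(Q1 2010) = 4.64×17 + 694.72×3 + 13.51×143 = 78.88 + 2084.16 + 1931.93 = 4094.97
L = 4650.81 / 4094.97 × 100 = 113.5737
Paasche component (current-period weights):
ΣP(Q2 2010)Q(Q2 2010) = 6.68×18 + 848.42×4 + 13.93×168 = 120.24 + 3393.68 + 2340.24 = 5854.16
ΣP(Q1 2010)Q(Q2 2010) = 4.64×18 + 694.72×4 + 13.51×168 = 83.52 + 2778.88 + 2269.68 = 5132.08
P = 5854.16 / 5132.08 × 100 = 114.0699
Fisher = √(L × P) = √(113.5737 × 114.0699) = 113.8216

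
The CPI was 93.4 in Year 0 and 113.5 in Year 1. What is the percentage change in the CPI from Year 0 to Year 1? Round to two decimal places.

21.52%

Change = (113.5 − 93.4) / 93.4 × 100
       = 20.1 / 93.4 × 100 = 21.5203%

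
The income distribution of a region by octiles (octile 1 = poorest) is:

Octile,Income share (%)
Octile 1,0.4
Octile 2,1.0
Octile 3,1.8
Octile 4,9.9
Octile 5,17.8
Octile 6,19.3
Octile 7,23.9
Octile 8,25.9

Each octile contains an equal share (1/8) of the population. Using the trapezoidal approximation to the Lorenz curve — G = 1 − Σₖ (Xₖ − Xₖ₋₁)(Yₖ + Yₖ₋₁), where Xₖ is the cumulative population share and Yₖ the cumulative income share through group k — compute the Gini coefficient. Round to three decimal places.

0.442

Cumulative income shares Yₖ: 0.0040, 0.0140, 0.0320, 0.1310, 0.3090, 0.5020, 0.7410, 1.0000
Σ (Xₖ−Xₖ₋₁)(Yₖ+Yₖ₋₁) = (1/8)(0.0040+0.0000) + (1/8)(0.0140+0.0040) + (1/8)(0.0320+0.0140) + (1/8)(0.1310+0.0320) + (1/8)(0.3090+0.1310) + (1/8)(0.5020+0.3090) + (1/8)(0.7410+0.5020) + (1/8)(1.0000+0.7410)
  = 0.0005 + 0.0023 + 0.0057 + 0.0204 + 0.0550 + 0.1014 + 0.1554 + 0.2176 = 0.5583
G = 1 − 0.5583 = 0.4417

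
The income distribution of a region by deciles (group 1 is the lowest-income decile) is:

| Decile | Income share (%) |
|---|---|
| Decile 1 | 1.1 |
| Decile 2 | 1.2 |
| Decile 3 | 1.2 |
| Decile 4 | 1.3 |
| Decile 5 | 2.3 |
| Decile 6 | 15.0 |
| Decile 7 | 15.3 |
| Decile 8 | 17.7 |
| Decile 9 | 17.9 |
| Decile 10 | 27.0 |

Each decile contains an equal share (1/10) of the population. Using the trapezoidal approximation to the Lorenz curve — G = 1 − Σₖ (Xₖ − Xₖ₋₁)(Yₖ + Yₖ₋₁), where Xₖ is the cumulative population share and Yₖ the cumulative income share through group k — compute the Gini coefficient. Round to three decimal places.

Cumulative income shares Yₖ: 0.0110, 0.0230, 0.0350, 0.0480, 0.0710, 0.2210, 0.3740, 0.5510, 0.7300, 1.0000
Σ (Xₖ−Xₖ₋₁)(Yₖ+Yₖ₋₁) = (1/10)(0.0110+0.0000) + (1/10)(0.0230+0.0110) + (1/10)(0.0350+0.0230) + (1/10)(0.0480+0.0350) + (1/10)(0.0710+0.0480) + (1/10)(0.2210+0.0710) + (1/10)(0.3740+0.2210) + (1/10)(0.5510+0.3740) + (1/10)(0.7300+0.5510) + (1/10)(1.0000+0.7300)
  = 0.0011 + 0.0034 + 0.0058 + 0.0083 + 0.0119 + 0.0292 + 0.0595 + 0.0925 + 0.1281 + 0.1730 = 0.5128
G = 1 − 0.5128 = 0.4872

0.487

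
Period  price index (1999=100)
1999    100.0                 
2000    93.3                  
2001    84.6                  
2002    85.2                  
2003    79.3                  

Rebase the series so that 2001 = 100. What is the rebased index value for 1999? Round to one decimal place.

118.2

Rebased(1999) = 100.0 / 84.6 × 100 = 118.2033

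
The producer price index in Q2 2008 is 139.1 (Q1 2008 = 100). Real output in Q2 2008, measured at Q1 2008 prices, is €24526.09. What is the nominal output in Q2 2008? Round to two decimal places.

34115.79

Nominal = Real × (Index/100) = 24526.09 × (139.1/100)
        = 24526.09 × 1.391 = 34115.7912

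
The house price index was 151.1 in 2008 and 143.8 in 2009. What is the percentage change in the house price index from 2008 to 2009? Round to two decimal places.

Change = (143.8 − 151.1) / 151.1 × 100
       = -7.3 / 151.1 × 100 = -4.8312%

-4.83%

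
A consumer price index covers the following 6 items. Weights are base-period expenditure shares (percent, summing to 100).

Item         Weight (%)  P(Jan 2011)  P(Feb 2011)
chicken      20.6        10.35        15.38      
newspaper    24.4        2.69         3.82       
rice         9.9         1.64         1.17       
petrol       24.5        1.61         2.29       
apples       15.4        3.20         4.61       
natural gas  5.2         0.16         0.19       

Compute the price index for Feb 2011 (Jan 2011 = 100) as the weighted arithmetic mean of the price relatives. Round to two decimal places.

chicken: 20.6 × (15.38/10.35) = 20.6 × 1.485990 = 30.6114
newspaper: 24.4 × (3.82/2.69) = 24.4 × 1.420074 = 34.6498
rice: 9.9 × (1.17/1.64) = 9.9 × 0.713415 = 7.0628
petrol: 24.5 × (2.29/1.61) = 24.5 × 1.422360 = 34.8478
apples: 15.4 × (4.61/3.20) = 15.4 × 1.440625 = 22.1856
natural gas: 5.2 × (0.19/0.16) = 5.2 × 1.187500 = 6.1750
Index = Σ wᵢ·(p₁ᵢ/p₀ᵢ) = 30.6114 + 34.6498 + 7.0628 + 34.8478 + 22.1856 + 6.1750 = 135.5325

135.53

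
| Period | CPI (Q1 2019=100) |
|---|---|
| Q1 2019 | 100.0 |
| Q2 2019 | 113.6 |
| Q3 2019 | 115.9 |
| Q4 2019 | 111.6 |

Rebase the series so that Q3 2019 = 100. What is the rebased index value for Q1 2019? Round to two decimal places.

86.28

Rebased(Q1 2019) = 100.0 / 115.9 × 100 = 86.2813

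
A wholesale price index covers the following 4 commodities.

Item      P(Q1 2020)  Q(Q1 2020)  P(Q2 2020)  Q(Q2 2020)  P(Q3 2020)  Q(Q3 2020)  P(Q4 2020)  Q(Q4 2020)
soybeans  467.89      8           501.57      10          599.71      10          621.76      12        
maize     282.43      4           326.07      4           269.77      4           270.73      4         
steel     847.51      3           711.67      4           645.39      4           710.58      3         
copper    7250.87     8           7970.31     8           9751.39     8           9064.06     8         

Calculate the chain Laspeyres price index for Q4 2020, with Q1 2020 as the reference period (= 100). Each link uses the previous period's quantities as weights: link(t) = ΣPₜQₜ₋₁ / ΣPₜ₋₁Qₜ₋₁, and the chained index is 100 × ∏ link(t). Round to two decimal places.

Link Q1 2020→Q2 2020:
ΣP(Q2 2020)Q(Q1 2020) = 501.57×8 + 326.07×4 + 711.67×3 + 7970.31×8 = 4012.56 + 1304.28 + 2135.01 + 63762.48 = 71214.33
ΣP(Q1 2020)Q(Q1 2020) = 467.89×8 + 282.43×4 + 847.51×3 + 7250.87×8 = 3743.12 + 1129.72 + 2542.53 + 58006.96 = 65422.33
link = 71214.33/65422.33 = 1.088532
Link Q2 2020→Q3 2020:
ΣP(Q3 2020)Q(Q2 2020) = 599.71×10 + 269.77×4 + 645.39×4 + 9751.39×8 = 5997.1 + 1079.08 + 2581.56 + 78011.12 = 87668.86
ΣP(Q2 2020)Q(Q2 2020) = 501.57×10 + 326.07×4 + 711.67×4 + 7970.31×8 = 5015.7 + 1304.28 + 2846.68 + 63762.48 = 72929.14
link = 87668.86/72929.14 = 1.202110
Link Q3 2020→Q4 2020:
ΣP(Q4 2020)Q(Q3 2020) = 621.76×10 + 270.73×4 + 710.58×4 + 9064.06×8 = 6217.6 + 1082.92 + 2842.32 + 72512.48 = 82655.32
ΣP(Q3 2020)Q(Q3 2020) = 599.71×10 + 269.77×4 + 645.39×4 + 9751.39×8 = 5997.1 + 1079.08 + 2581.56 + 78011.12 = 87668.86
link = 82655.32/87668.86 = 0.942813
Chained index = 100 × 1.088532 × 1.202110 × 0.942813 = 123.3704

123.37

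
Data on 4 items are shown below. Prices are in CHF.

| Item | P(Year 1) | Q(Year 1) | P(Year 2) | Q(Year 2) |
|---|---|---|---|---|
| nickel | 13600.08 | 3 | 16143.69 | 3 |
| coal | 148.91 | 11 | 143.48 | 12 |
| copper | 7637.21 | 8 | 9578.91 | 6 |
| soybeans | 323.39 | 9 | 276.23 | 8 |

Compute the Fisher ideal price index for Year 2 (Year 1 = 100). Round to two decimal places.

121.00

Laspeyres component (base-period weights):
ΣP(Year 2)Q(Year 1) = 16143.69×3 + 143.48×11 + 9578.91×8 + 276.23×9 = 48431.07 + 1578.28 + 76631.28 + 2486.07 = 129126.7
ΣP(Year 1)Q(Year 1) = 13600.08×3 + 148.91×11 + 7637.21×8 + 323.39×9 = 40800.24 + 1638.01 + 61097.68 + 2910.51 = 106446.44
L = 129126.7 / 106446.44 × 100 = 121.3067
Paasche component (current-period weights):
ΣP(Year 2)Q(Year 2) = 16143.69×3 + 143.48×12 + 9578.91×6 + 276.23×8 = 48431.07 + 1721.76 + 57473.46 + 2209.84 = 109836.13
ΣP(Year 1)Q(Year 2) = 13600.08×3 + 148.91×12 + 7637.21×6 + 323.39×8 = 40800.24 + 1786.92 + 45823.26 + 2587.12 = 90997.54
P = 109836.13 / 90997.54 × 100 = 120.7023
Fisher = √(L × P) = √(121.3067 × 120.7023) = 121.0041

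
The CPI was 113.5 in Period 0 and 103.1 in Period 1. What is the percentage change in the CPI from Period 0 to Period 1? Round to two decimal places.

Change = (103.1 − 113.5) / 113.5 × 100
       = -10.4 / 113.5 × 100 = -9.1630%

-9.16%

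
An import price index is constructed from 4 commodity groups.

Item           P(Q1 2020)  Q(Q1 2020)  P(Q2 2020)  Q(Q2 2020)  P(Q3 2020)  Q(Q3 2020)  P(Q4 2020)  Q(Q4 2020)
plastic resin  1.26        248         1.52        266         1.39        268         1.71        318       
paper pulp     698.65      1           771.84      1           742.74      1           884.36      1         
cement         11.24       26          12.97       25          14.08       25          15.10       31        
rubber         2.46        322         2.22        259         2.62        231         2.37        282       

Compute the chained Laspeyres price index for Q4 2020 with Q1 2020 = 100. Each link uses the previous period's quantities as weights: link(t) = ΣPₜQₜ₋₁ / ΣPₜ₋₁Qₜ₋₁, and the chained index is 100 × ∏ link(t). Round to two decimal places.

118.66

Link Q1 2020→Q2 2020:
ΣP(Q2 2020)Q(Q1 2020) = 1.52×248 + 771.84×1 + 12.97×26 + 2.22×322 = 376.96 + 771.84 + 337.22 + 714.84 = 2200.86
ΣP(Q1 2020)Q(Q1 2020) = 1.26×248 + 698.65×1 + 11.24×26 + 2.46×322 = 312.48 + 698.65 + 292.24 + 792.12 = 2095.49
link = 2200.86/2095.49 = 1.050284
Link Q2 2020→Q3 2020:
ΣP(Q3 2020)Q(Q2 2020) = 1.39×266 + 742.74×1 + 14.08×25 + 2.62×259 = 369.74 + 742.74 + 352 + 678.58 = 2143.06
ΣP(Q2 2020)Q(Q2 2020) = 1.52×266 + 771.84×1 + 12.97×25 + 2.22×259 = 404.32 + 771.84 + 324.25 + 574.98 = 2075.39
link = 2143.06/2075.39 = 1.032606
Link Q3 2020→Q4 2020:
ΣP(Q4 2020)Q(Q3 2020) = 1.71×268 + 884.36×1 + 15.10×25 + 2.37×231 = 458.28 + 884.36 + 377.5 + 547.47 = 2267.61
ΣP(Q3 2020)Q(Q3 2020) = 1.39×268 + 742.74×1 + 14.08×25 + 2.62×231 = 372.52 + 742.74 + 352 + 605.22 = 2072.48
link = 2267.61/2072.48 = 1.094153
Chained index = 100 × 1.050284 × 1.032606 × 1.094153 = 118.6641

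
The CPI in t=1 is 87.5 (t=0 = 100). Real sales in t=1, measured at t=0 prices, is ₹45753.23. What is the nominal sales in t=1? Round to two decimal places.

Nominal = Real × (Index/100) = 45753.23 × (87.5/100)
        = 45753.23 × 0.875 = 40034.0763

40034.08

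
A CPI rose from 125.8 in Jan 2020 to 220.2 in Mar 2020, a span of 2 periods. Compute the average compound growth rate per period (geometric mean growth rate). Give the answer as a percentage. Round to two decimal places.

Growth factor = (220.2/125.8)^(1/2) = (1.750397)^(1/2) = 1.323026
Growth rate = 1.323026 − 1 = 0.323026 = 32.3026%

32.30%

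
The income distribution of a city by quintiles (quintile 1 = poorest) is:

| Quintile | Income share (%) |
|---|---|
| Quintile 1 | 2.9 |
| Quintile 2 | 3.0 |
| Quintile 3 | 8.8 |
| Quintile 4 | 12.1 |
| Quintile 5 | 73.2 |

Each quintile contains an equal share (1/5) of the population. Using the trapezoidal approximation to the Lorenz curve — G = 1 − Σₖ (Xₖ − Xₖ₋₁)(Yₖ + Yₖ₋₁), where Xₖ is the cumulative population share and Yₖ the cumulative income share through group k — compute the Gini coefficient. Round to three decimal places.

Cumulative income shares Yₖ: 0.0290, 0.0590, 0.1470, 0.2680, 1.0000
Σ (Xₖ−Xₖ₋₁)(Yₖ+Yₖ₋₁) = (1/5)(0.0290+0.0000) + (1/5)(0.0590+0.0290) + (1/5)(0.1470+0.0590) + (1/5)(0.2680+0.1470) + (1/5)(1.0000+0.2680)
  = 0.0058 + 0.0176 + 0.0412 + 0.0830 + 0.2536 = 0.4012
G = 1 − 0.4012 = 0.5988

0.599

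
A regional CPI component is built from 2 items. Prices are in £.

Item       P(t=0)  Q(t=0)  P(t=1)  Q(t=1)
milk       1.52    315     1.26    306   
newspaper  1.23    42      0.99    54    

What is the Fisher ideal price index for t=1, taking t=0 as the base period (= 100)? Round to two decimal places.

82.63

Laspeyres component (base-period weights):
ΣP(t=1)Q(t=0) = 1.26×315 + 0.99×42 = 396.9 + 41.58 = 438.48
ΣP(t=0)Q(t=0) = 1.52×315 + 1.23×42 = 478.8 + 51.66 = 530.46
L = 438.48 / 530.46 × 100 = 82.6603
Paasche component (current-period weights):
ΣP(t=1)Q(t=1) = 1.26×306 + 0.99×54 = 385.56 + 53.46 = 439.02
ΣP(t=0)Q(t=1) = 1.52×306 + 1.23×54 = 465.12 + 66.42 = 531.54
P = 439.02 / 531.54 × 100 = 82.5940
Fisher = √(L × P) = √(82.6603 × 82.5940) = 82.6271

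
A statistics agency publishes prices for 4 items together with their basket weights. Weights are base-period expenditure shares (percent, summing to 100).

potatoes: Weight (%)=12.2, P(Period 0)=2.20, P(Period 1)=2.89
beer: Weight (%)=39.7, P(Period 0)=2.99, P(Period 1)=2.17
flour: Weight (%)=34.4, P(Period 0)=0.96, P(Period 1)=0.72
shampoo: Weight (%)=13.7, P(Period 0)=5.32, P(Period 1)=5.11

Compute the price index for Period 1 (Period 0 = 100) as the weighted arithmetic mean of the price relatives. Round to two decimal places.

83.80

potatoes: 12.2 × (2.89/2.20) = 12.2 × 1.313636 = 16.0264
beer: 39.7 × (2.17/2.99) = 39.7 × 0.725753 = 28.8124
flour: 34.4 × (0.72/0.96) = 34.4 × 0.750000 = 25.8000
shampoo: 13.7 × (5.11/5.32) = 13.7 × 0.960526 = 13.1592
Index = Σ wᵢ·(p₁ᵢ/p₀ᵢ) = 16.0264 + 28.8124 + 25.8000 + 13.1592 = 83.7979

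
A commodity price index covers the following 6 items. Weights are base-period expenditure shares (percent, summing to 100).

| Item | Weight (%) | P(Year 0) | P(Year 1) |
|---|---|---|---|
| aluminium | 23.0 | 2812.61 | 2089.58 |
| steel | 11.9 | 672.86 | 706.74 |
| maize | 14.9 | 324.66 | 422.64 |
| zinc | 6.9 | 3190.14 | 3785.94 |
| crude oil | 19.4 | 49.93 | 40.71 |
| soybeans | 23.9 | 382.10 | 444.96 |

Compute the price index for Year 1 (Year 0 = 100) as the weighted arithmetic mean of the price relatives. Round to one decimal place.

100.8

aluminium: 23.0 × (2089.58/2812.61) = 23.0 × 0.742933 = 17.0875
steel: 11.9 × (706.74/672.86) = 11.9 × 1.050352 = 12.4992
maize: 14.9 × (422.64/324.66) = 14.9 × 1.301793 = 19.3967
zinc: 6.9 × (3785.94/3190.14) = 6.9 × 1.186763 = 8.1887
crude oil: 19.4 × (40.71/49.93) = 19.4 × 0.815341 = 15.8176
soybeans: 23.9 × (444.96/382.10) = 23.9 × 1.164512 = 27.8318
Index = Σ wᵢ·(p₁ᵢ/p₀ᵢ) = 17.0875 + 12.4992 + 19.3967 + 8.1887 + 15.8176 + 27.8318 = 100.8215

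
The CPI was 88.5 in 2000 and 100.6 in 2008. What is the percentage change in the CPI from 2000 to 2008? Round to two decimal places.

13.67%

Change = (100.6 − 88.5) / 88.5 × 100
       = 12.1 / 88.5 × 100 = 13.6723%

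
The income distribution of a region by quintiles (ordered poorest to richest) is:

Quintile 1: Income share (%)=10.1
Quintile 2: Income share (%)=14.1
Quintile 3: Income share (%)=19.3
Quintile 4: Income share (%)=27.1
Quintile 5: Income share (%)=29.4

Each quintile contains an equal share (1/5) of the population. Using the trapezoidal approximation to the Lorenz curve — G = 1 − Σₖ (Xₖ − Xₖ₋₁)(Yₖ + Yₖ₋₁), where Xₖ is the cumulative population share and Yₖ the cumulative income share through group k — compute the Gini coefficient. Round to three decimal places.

Cumulative income shares Yₖ: 0.1010, 0.2420, 0.4350, 0.7060, 1.0000
Σ (Xₖ−Xₖ₋₁)(Yₖ+Yₖ₋₁) = (1/5)(0.1010+0.0000) + (1/5)(0.2420+0.1010) + (1/5)(0.4350+0.2420) + (1/5)(0.7060+0.4350) + (1/5)(1.0000+0.7060)
  = 0.0202 + 0.0686 + 0.1354 + 0.2282 + 0.3412 = 0.7936
G = 1 − 0.7936 = 0.2064

0.206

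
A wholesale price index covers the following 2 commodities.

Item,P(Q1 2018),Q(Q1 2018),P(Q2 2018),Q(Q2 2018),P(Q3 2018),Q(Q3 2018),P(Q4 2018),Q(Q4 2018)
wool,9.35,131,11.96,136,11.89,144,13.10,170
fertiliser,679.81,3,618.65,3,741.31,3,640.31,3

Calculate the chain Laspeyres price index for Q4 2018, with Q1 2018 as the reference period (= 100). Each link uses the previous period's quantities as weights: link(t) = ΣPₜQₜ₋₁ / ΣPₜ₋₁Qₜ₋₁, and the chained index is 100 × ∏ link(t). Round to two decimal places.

111.86

Link Q1 2018→Q2 2018:
ΣP(Q2 2018)Q(Q1 2018) = 11.96×131 + 618.65×3 = 1566.76 + 1855.95 = 3422.71
ΣP(Q1 2018)Q(Q1 2018) = 9.35×131 + 679.81×3 = 1224.85 + 2039.43 = 3264.28
link = 3422.71/3264.28 = 1.048534
Link Q2 2018→Q3 2018:
ΣP(Q3 2018)Q(Q2 2018) = 11.89×136 + 741.31×3 = 1617.04 + 2223.93 = 3840.97
ΣP(Q2 2018)Q(Q2 2018) = 11.96×136 + 618.65×3 = 1626.56 + 1855.95 = 3482.51
link = 3840.97/3482.51 = 1.102932
Link Q3 2018→Q4 2018:
ΣP(Q4 2018)Q(Q3 2018) = 13.10×144 + 640.31×3 = 1886.4 + 1920.93 = 3807.33
ΣP(Q3 2018)Q(Q3 2018) = 11.89×144 + 741.31×3 = 1712.16 + 2223.93 = 3936.09
link = 3807.33/3936.09 = 0.967287
Chained index = 100 × 1.048534 × 1.102932 × 0.967287 = 111.8631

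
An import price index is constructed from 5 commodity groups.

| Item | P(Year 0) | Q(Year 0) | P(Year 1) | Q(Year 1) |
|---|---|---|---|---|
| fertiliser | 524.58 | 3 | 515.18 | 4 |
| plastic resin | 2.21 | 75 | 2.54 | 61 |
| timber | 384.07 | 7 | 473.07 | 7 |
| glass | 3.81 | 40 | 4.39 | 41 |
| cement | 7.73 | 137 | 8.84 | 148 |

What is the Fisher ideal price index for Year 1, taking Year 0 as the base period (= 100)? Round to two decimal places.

113.42

Laspeyres component (base-period weights):
ΣP(Year 1)Q(Year 0) = 515.18×3 + 2.54×75 + 473.07×7 + 4.39×40 + 8.84×137 = 1545.54 + 190.5 + 3311.49 + 175.6 + 1211.08 = 6434.21
ΣP(Year 0)Q(Year 0) = 524.58×3 + 2.21×75 + 384.07×7 + 3.81×40 + 7.73×137 = 1573.74 + 165.75 + 2688.49 + 152.4 + 1059.01 = 5639.39
L = 6434.21 / 5639.39 × 100 = 114.0941
Paasche component (current-period weights):
ΣP(Year 1)Q(Year 1) = 515.18×4 + 2.54×61 + 473.07×7 + 4.39×41 + 8.84×148 = 2060.72 + 154.94 + 3311.49 + 179.99 + 1308.32 = 7015.46
ΣP(Year 0)Q(Year 1) = 524.58×4 + 2.21×61 + 384.07×7 + 3.81×41 + 7.73×148 = 2098.32 + 134.81 + 2688.49 + 156.21 + 1144.04 = 6221.87
P = 7015.46 / 6221.87 × 100 = 112.7548
Fisher = √(L × P) = √(114.0941 × 112.7548) = 113.4225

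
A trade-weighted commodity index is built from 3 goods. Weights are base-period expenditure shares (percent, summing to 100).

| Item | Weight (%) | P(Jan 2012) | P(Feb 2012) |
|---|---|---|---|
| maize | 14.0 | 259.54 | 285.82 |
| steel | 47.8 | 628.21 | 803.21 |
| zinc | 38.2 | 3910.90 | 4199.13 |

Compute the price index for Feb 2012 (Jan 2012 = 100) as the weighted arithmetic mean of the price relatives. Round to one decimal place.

117.5

maize: 14.0 × (285.82/259.54) = 14.0 × 1.101256 = 15.4176
steel: 47.8 × (803.21/628.21) = 47.8 × 1.278569 = 61.1156
zinc: 38.2 × (4199.13/3910.90) = 38.2 × 1.073699 = 41.0153
Index = Σ wᵢ·(p₁ᵢ/p₀ᵢ) = 15.4176 + 61.1156 + 41.0153 = 117.5485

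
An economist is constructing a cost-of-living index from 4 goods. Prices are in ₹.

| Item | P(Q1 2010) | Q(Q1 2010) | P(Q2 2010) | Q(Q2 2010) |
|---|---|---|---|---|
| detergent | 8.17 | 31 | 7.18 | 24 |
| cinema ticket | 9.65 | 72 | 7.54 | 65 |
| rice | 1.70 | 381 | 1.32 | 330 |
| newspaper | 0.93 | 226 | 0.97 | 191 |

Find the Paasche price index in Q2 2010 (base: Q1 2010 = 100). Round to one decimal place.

82.2

Paasche price index uses current-period quantities as weights.
ΣP(Q2 2010)·Q(Q2 2010) = 7.18×24 + 7.54×65 + 1.32×330 + 0.97×191 = 172.32 + 490.1 + 435.6 + 185.27 = 1283.29
ΣP(Q1 2010)·Q(Q2 2010) = 8.17×24 + 9.65×65 + 1.70×330 + 0.93×191 = 196.08 + 627.25 + 561 + 177.63 = 1561.96
Index = 1283.29 / 1561.96 × 100 = 82.1590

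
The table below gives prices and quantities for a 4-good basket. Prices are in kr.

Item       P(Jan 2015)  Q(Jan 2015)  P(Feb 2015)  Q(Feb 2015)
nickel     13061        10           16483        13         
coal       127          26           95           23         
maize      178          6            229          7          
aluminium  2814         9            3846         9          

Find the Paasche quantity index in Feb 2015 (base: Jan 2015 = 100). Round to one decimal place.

124.3

Paasche quantity index uses current-period prices as weights.
ΣP(Feb 2015)·Q(Feb 2015) = 16483×13 + 95×23 + 229×7 + 3846×9 = 214279 + 2185 + 1603 + 34614 = 252681
ΣP(Feb 2015)·Q(Jan 2015) = 16483×10 + 95×26 + 229×6 + 3846×9 = 164830 + 2470 + 1374 + 34614 = 203288
Index = 252681 / 203288 × 100 = 124.2971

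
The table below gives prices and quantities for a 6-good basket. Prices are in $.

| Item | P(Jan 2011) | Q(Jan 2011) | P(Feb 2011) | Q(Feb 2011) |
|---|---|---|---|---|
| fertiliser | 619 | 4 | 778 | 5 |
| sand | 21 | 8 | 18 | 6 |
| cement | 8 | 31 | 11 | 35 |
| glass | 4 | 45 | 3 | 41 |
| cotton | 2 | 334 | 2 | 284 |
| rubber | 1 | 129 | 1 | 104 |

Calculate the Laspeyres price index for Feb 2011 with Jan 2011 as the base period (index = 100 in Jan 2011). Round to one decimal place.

117.1

Laspeyres price index uses base-period quantities as weights.
ΣP(Feb 2011)·Q(Jan 2011) = 778×4 + 18×8 + 11×31 + 3×45 + 2×334 + 1×129 = 3112 + 144 + 341 + 135 + 668 + 129 = 4529
ΣP(Jan 2011)·Q(Jan 2011) = 619×4 + 21×8 + 8×31 + 4×45 + 2×334 + 1×129 = 2476 + 168 + 248 + 180 + 668 + 129 = 3869
Index = 4529 / 3869 × 100 = 117.0587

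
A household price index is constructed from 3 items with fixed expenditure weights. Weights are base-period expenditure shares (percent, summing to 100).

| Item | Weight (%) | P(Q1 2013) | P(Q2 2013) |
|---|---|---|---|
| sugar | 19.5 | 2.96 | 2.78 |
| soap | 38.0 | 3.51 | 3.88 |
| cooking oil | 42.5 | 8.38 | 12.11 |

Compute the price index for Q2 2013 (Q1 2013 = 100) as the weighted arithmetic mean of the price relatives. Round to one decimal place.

sugar: 19.5 × (2.78/2.96) = 19.5 × 0.939189 = 18.3142
soap: 38.0 × (3.88/3.51) = 38.0 × 1.105413 = 42.0057
cooking oil: 42.5 × (12.11/8.38) = 42.5 × 1.445107 = 61.4171
Index = Σ wᵢ·(p₁ᵢ/p₀ᵢ) = 18.3142 + 42.0057 + 61.4171 = 121.7370

121.7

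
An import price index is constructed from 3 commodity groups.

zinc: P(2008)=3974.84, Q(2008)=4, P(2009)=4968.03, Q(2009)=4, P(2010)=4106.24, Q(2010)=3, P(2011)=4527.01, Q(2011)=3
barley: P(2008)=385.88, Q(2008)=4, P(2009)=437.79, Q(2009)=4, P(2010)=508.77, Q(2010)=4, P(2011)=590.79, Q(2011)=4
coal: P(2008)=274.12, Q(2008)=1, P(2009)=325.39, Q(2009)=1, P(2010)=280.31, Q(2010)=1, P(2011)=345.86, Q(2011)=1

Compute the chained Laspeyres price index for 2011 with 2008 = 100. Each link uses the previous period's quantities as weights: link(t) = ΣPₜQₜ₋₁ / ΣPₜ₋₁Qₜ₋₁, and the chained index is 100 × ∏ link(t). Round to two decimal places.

117.75

Link 2008→2009:
ΣP(2009)Q(2008) = 4968.03×4 + 437.79×4 + 325.39×1 = 19872.12 + 1751.16 + 325.39 = 21948.67
ΣP(2008)Q(2008) = 3974.84×4 + 385.88×4 + 274.12×1 = 15899.36 + 1543.52 + 274.12 = 17717
link = 21948.67/17717 = 1.238848
Link 2009→2010:
ΣP(2010)Q(2009) = 4106.24×4 + 508.77×4 + 280.31×1 = 16424.96 + 2035.08 + 280.31 = 18740.35
ΣP(2009)Q(2009) = 4968.03×4 + 437.79×4 + 325.39×1 = 19872.12 + 1751.16 + 325.39 = 21948.67
link = 18740.35/21948.67 = 0.853826
Link 2010→2011:
ΣP(2011)Q(2010) = 4527.01×3 + 590.79×4 + 345.86×1 = 13581.03 + 2363.16 + 345.86 = 16290.05
ΣP(2010)Q(2010) = 4106.24×3 + 508.77×4 + 280.31×1 = 12318.72 + 2035.08 + 280.31 = 14634.11
link = 16290.05/14634.11 = 1.113156
Chained index = 100 × 1.238848 × 0.853826 × 1.113156 = 117.7453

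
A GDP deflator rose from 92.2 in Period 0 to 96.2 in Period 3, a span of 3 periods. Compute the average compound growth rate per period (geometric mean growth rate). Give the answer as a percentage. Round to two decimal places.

1.43%

Growth factor = (96.2/92.2)^(1/3) = (1.043384)^(1/3) = 1.014257
Growth rate = 1.014257 − 1 = 0.014257 = 1.4257%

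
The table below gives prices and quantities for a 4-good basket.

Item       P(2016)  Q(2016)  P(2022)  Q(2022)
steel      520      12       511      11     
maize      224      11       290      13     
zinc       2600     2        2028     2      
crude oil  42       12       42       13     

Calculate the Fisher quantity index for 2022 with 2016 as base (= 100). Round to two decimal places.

Laspeyres component (base-period weights):
ΣP(2016)Q(2022) = 520×11 + 224×13 + 2600×2 + 42×13 = 5720 + 2912 + 5200 + 546 = 14378
ΣP(2016)Q(2016) = 520×12 + 224×11 + 2600×2 + 42×12 = 6240 + 2464 + 5200 + 504 = 14408
L = 14378 / 14408 × 100 = 99.7918
Paasche component (current-period weights):
ΣP(2022)Q(2022) = 511×11 + 290×13 + 2028×2 + 42×13 = 5621 + 3770 + 4056 + 546 = 13993
ΣP(2022)Q(2016) = 511×12 + 290×11 + 2028×2 + 42×12 = 6132 + 3190 + 4056 + 504 = 13882
P = 13993 / 13882 × 100 = 100.7996
Fisher = √(L × P) = √(99.7918 × 100.7996) = 100.2944

100.29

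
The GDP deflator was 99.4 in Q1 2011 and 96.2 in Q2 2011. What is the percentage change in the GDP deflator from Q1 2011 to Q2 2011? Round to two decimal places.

Change = (96.2 − 99.4) / 99.4 × 100
       = -3.2 / 99.4 × 100 = -3.2193%

-3.22%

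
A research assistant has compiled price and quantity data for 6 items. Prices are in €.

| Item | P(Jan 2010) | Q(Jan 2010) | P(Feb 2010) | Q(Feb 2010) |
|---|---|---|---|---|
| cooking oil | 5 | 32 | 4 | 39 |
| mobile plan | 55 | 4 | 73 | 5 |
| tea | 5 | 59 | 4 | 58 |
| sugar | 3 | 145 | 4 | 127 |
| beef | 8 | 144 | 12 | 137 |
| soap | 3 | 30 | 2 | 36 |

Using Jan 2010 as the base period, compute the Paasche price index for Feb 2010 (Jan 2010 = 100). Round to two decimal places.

126.95

Paasche price index uses current-period quantities as weights.
ΣP(Feb 2010)·Q(Feb 2010) = 4×39 + 73×5 + 4×58 + 4×127 + 12×137 + 2×36 = 156 + 365 + 232 + 508 + 1644 + 72 = 2977
ΣP(Jan 2010)·Q(Feb 2010) = 5×39 + 55×5 + 5×58 + 3×127 + 8×137 + 3×36 = 195 + 275 + 290 + 381 + 1096 + 108 = 2345
Index = 2977 / 2345 × 100 = 126.9510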